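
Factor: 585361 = 7^1*17^1*4919^1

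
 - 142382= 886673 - 1029055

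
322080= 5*64416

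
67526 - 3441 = 64085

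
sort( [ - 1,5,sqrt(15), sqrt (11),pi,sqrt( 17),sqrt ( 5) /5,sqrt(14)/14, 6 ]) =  [-1,sqrt( 14) /14, sqrt( 5)/5,pi,sqrt( 11), sqrt(15), sqrt( 17),5,6]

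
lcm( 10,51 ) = 510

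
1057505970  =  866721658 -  - 190784312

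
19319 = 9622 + 9697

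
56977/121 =470 + 107/121= 470.88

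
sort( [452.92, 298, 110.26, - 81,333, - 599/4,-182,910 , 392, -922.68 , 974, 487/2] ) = [ - 922.68,-182, - 599/4, - 81, 110.26,487/2  ,  298,333, 392,452.92,910,974 ] 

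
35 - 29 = 6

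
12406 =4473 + 7933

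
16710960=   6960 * 2401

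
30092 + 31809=61901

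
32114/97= 331 + 7/97=331.07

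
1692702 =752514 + 940188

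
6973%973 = 162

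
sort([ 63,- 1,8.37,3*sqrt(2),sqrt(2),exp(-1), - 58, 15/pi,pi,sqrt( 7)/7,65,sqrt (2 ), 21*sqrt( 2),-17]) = [ - 58, - 17,-1,exp( - 1 ), sqrt( 7)/7,sqrt( 2 ),sqrt( 2 ),pi, 3*sqrt( 2 ), 15/pi,8.37,  21*sqrt(2 ) , 63,65]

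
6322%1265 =1262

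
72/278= 36/139 = 0.26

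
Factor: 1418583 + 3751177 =5169760 = 2^5*5^1*79^1*409^1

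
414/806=207/403 = 0.51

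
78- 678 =-600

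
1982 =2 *991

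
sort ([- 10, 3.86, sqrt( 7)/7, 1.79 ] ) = [ - 10,sqrt( 7 ) /7, 1.79,3.86]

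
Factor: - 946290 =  - 2^1*3^1*5^1*31543^1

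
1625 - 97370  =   - 95745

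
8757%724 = 69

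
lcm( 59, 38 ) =2242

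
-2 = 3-5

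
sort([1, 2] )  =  [1, 2 ] 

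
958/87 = 958/87 =11.01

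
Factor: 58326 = 2^1*3^1 * 9721^1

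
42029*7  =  294203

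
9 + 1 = 10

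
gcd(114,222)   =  6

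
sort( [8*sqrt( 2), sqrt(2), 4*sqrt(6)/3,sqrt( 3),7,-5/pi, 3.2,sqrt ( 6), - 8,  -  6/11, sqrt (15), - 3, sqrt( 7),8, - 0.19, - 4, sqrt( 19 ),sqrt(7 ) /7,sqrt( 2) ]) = [-8, - 4, - 3,-5/pi, - 6/11,  -  0.19, sqrt(7)/7,  sqrt( 2 ),sqrt ( 2 ), sqrt( 3), sqrt( 6), sqrt( 7),3.2, 4*sqrt(6 ) /3, sqrt(15),sqrt (19), 7,8, 8*sqrt( 2)]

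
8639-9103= -464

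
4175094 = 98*42603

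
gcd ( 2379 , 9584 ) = 1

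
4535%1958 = 619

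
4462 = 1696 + 2766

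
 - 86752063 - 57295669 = - 144047732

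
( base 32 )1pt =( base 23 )3bd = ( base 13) AC7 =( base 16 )73d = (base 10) 1853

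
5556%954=786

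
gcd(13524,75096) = 84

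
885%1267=885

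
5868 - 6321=-453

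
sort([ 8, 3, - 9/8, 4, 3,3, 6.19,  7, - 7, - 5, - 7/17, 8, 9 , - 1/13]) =[ - 7, - 5, -9/8 , - 7/17, - 1/13,3,  3,3 , 4,  6.19,7,8, 8, 9] 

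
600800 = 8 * 75100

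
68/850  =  2/25=0.08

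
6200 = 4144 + 2056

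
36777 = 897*41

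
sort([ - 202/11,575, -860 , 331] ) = [ - 860,-202/11,  331,575]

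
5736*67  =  384312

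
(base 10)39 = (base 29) 1A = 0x27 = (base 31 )18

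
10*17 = 170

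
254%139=115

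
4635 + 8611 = 13246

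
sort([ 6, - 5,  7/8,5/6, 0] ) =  [ - 5,0, 5/6, 7/8, 6 ] 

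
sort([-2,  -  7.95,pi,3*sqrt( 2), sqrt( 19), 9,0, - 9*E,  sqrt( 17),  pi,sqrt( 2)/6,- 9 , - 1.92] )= [- 9*E, - 9, - 7.95,  -  2,-1.92,0,sqrt( 2)/6, pi,pi, sqrt( 17), 3* sqrt( 2 ),  sqrt (19),9]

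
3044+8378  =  11422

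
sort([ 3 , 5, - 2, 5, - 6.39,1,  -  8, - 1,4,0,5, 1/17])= [ - 8,-6.39, - 2,-1,0,1/17, 1, 3,  4,5, 5,5]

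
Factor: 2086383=3^1*13^1 * 61^1 * 877^1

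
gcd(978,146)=2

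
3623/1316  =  3623/1316 = 2.75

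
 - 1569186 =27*(- 58118 ) 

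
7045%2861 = 1323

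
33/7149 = 11/2383 = 0.00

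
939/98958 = 313/32986 = 0.01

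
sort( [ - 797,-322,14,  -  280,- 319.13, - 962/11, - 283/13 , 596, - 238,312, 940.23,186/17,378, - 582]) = [ - 797 ,-582,-322, - 319.13, - 280, - 238, - 962/11 , - 283/13,186/17,14,312, 378,596,940.23 ]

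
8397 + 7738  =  16135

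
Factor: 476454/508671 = 2^1*3^( - 1) *11^1*7219^1*56519^(  -  1) = 158818/169557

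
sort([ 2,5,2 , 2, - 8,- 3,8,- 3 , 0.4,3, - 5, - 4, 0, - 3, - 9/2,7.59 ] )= [-8, - 5,-9/2, - 4, - 3 ,-3, - 3 , 0,0.4,2 , 2,2,3, 5,7.59, 8 ] 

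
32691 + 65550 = 98241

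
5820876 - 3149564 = 2671312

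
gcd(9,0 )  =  9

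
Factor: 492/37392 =2^( - 2 ) *19^( -1) = 1/76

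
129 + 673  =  802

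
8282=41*202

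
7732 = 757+6975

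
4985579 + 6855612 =11841191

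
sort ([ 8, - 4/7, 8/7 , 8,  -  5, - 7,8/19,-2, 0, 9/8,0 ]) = [ - 7, - 5, - 2,  -  4/7,0, 0, 8/19,9/8 , 8/7, 8,8]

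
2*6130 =12260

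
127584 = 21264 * 6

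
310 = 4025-3715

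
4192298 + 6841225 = 11033523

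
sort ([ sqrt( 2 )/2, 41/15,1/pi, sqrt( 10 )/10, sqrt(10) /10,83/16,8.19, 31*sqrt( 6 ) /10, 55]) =[ sqrt( 10) /10 , sqrt(10)/10, 1/pi, sqrt(2)/2,41/15, 83/16, 31*sqrt(6 )/10, 8.19,55] 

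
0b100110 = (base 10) 38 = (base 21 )1h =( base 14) 2A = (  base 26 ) 1C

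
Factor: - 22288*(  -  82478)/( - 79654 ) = - 919134832/39827 = -  2^4*7^1 * 11^1*23^1*163^1*199^1*39827^ ( - 1)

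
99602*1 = 99602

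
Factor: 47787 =3^1*17^1*937^1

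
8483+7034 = 15517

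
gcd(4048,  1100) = 44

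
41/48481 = 41/48481 = 0.00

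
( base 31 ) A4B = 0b10011000010001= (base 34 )8EL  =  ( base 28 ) CC1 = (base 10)9745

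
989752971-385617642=604135329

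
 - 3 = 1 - 4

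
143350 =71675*2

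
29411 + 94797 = 124208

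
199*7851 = 1562349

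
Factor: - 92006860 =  - 2^2*5^1*11^1*113^1*3701^1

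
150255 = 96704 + 53551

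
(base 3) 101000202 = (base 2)1110010001110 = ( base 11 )5546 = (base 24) CGE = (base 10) 7310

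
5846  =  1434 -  - 4412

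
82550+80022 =162572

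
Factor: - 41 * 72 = - 2952 = - 2^3*3^2*41^1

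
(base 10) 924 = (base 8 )1634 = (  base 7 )2460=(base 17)336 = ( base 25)1BO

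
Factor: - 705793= - 11^2*19^1*307^1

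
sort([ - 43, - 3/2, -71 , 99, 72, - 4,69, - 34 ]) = [-71, - 43, - 34, - 4, - 3/2,69 , 72, 99]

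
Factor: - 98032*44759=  - 2^4*11^2*13^1*313^1*557^1 = - 4387814288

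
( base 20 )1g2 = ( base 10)722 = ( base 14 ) 398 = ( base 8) 1322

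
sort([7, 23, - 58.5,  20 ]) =[  -  58.5, 7, 20, 23]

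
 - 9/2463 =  - 1  +  818/821  =  - 0.00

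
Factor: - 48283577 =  -48283577^1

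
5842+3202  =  9044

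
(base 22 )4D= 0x65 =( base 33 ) 32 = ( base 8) 145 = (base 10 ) 101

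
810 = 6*135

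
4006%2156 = 1850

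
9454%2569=1747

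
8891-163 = 8728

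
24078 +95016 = 119094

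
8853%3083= 2687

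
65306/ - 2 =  - 32653/1  =  -  32653.00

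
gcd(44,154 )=22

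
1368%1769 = 1368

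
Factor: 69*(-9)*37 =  -3^3* 23^1 * 37^1  =  -22977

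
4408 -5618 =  - 1210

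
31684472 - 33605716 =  - 1921244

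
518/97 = 518/97 = 5.34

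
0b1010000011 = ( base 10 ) 643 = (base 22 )175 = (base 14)33d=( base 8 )1203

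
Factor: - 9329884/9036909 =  - 2^2*3^( - 2)*7^( - 1 )* 31^1*67^1*1123^1*143443^ ( - 1)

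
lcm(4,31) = 124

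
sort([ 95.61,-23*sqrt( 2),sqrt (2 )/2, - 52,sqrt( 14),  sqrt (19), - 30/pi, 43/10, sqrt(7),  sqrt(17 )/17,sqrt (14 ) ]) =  [ - 52, - 23* sqrt( 2),-30/pi, sqrt(17)/17, sqrt( 2)/2, sqrt( 7),  sqrt( 14),sqrt(14 ),43/10,sqrt( 19) , 95.61 ] 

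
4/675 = 4/675 =0.01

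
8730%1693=265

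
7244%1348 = 504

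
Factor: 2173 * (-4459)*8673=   -3^1*7^5*13^1*41^1*53^1 *59^1 = - 84036226911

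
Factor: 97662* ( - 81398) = - 7949491476 = - 2^2*3^1*41^1*397^1*40699^1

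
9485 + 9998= 19483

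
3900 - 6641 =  - 2741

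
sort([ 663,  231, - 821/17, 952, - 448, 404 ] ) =[ - 448, - 821/17,231, 404,663,952 ]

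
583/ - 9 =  - 583/9 = -  64.78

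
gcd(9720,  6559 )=1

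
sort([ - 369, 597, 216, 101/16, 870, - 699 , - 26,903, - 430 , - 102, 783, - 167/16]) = [ - 699, - 430,-369, - 102, - 26, - 167/16, 101/16, 216,597,783,  870,903] 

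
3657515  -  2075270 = 1582245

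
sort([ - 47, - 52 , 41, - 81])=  [ - 81, - 52,-47,  41]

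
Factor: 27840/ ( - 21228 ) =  - 80/61 = - 2^4*5^1*61^(-1)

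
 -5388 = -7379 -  - 1991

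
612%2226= 612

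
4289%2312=1977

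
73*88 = 6424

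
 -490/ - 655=98/131=0.75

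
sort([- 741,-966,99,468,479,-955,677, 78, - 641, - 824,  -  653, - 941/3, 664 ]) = [-966, - 955,  -  824, - 741,  -  653, -641,-941/3,78, 99, 468,479, 664,677] 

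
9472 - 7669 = 1803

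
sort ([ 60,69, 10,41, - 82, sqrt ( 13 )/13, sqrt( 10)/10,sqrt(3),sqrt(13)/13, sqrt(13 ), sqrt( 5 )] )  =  [ - 82, sqrt( 13)/13,sqrt(13)/13 , sqrt(10)/10,sqrt( 3 ),sqrt(  5 ), sqrt( 13),10, 41, 60, 69 ]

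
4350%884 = 814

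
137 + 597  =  734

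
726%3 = 0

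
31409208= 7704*4077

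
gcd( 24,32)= 8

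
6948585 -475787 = 6472798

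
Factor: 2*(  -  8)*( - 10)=2^5*5^1 = 160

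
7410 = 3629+3781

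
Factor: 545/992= 2^( - 5 )*5^1*31^ ( -1)*109^1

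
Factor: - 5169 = -3^1*1723^1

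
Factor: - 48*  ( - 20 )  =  2^6*3^1 * 5^1 =960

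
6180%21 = 6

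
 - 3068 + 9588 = 6520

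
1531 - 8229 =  - 6698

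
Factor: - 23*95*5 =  - 5^2 * 19^1*  23^1 =-10925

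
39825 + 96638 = 136463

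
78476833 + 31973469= 110450302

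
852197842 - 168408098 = 683789744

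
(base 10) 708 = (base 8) 1304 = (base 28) p8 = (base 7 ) 2031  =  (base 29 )OC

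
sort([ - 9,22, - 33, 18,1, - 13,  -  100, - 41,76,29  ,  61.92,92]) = [ - 100,-41, - 33,  -  13,-9,1, 18 , 22,29, 61.92,76,92] 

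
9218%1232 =594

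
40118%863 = 420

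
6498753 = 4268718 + 2230035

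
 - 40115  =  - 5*8023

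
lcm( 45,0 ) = 0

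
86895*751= 65258145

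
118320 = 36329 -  - 81991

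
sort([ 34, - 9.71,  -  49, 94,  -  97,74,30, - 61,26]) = [ - 97 , - 61, - 49 , - 9.71,26,30, 34,74,94]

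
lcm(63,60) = 1260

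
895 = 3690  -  2795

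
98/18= 49/9= 5.44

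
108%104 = 4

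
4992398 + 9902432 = 14894830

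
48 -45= 3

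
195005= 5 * 39001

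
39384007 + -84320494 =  - 44936487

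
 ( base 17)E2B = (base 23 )7gk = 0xffb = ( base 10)4091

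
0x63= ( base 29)3c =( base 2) 1100011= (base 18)59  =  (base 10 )99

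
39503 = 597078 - 557575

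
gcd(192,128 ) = 64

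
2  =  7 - 5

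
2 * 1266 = 2532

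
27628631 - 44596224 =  - 16967593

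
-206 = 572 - 778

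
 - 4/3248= - 1+811/812 = -  0.00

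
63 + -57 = 6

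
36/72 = 1/2 = 0.50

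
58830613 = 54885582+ 3945031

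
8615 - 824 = 7791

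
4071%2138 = 1933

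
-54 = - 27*2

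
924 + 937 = 1861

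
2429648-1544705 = 884943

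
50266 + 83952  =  134218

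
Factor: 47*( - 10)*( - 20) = 2^3*5^2*47^1 = 9400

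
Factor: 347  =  347^1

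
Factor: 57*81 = 4617 = 3^5*19^1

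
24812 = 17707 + 7105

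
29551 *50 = 1477550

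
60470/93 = 60470/93 =650.22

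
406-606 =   -  200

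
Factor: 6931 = 29^1*239^1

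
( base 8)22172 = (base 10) 9338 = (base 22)J6A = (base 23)HF0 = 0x247A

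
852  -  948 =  - 96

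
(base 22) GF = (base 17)14a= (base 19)106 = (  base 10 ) 367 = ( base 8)557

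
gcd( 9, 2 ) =1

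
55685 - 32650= 23035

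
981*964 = 945684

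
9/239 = 9/239=0.04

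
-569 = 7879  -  8448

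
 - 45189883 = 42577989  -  87767872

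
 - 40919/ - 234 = 174  +  203/234 = 174.87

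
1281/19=67 + 8/19 = 67.42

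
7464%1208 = 216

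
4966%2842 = 2124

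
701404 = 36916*19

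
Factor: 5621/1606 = 2^(- 1)*7^1 = 7/2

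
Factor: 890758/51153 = 2^1*3^( - 1 )*11^1*17^ (-2 )*19^1*59^( - 1)*2131^1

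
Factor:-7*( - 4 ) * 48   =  1344 = 2^6 * 3^1*7^1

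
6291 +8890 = 15181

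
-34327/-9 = 34327/9 =3814.11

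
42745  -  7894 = 34851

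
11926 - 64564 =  -52638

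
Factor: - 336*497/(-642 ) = 27832/107=2^3*7^2*71^1*107^( - 1)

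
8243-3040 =5203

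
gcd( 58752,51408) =7344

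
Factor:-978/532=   -  489/266 = - 2^( - 1 )*3^1*7^(  -  1)*19^( - 1)  *163^1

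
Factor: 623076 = 2^2* 3^1*137^1 * 379^1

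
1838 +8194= 10032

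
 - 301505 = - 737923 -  - 436418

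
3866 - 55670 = - 51804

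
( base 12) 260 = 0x168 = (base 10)360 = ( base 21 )H3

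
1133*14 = 15862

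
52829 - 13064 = 39765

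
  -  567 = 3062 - 3629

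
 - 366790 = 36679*(-10 )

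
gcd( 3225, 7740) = 645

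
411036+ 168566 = 579602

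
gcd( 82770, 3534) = 186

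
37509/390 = 96+23/130 =96.18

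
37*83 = 3071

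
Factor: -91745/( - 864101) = 5^1*7^( - 1) * 19^( - 1)*59^1*73^ ( - 1 )*89^( - 1 )*311^1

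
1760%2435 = 1760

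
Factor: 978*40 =39120 = 2^4*3^1*5^1*163^1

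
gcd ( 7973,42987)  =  7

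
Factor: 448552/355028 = 2^1 * 13^1*17^( - 1 ) * 19^1*23^(-1)=494/391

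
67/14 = 4 + 11/14= 4.79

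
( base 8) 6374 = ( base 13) 1689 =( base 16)CFC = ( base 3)11120010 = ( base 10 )3324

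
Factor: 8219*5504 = 2^7  *  43^1*8219^1 = 45237376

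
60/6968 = 15/1742 = 0.01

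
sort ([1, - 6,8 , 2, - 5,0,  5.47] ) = [ - 6, - 5,0 , 1,2, 5.47, 8] 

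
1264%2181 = 1264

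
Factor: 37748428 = 2^2*23^1*71^1*5779^1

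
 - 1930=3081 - 5011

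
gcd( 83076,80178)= 966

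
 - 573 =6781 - 7354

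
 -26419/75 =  - 353 + 56/75= - 352.25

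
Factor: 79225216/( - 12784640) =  - 618947/99880 = -2^(- 3 ) * 5^( - 1)*7^1*11^( -1)*29^1*227^( - 1)*3049^1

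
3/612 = 1/204 = 0.00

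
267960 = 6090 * 44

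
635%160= 155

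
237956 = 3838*62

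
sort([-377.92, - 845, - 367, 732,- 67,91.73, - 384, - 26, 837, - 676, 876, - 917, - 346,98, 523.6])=[ - 917, - 845,  -  676 , - 384,- 377.92, - 367, - 346, - 67, - 26,91.73, 98, 523.6,732,837, 876] 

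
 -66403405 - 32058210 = - 98461615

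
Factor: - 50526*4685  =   - 236714310 = -  2^1*3^2 *5^1*7^1 * 401^1*937^1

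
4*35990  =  143960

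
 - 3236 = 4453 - 7689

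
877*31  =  27187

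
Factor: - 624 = -2^4*3^1*13^1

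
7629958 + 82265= 7712223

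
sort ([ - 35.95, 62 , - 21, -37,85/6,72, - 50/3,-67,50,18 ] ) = [-67, - 37, - 35.95, - 21 , - 50/3,85/6, 18,50,  62, 72]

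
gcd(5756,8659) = 1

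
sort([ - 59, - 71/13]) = [ - 59, - 71/13]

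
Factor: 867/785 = 3^1*5^(-1)*17^2*157^(  -  1)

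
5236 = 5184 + 52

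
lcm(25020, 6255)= 25020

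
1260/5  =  252 = 252.00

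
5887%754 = 609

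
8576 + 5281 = 13857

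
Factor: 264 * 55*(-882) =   -  2^4*3^3*5^1*7^2*11^2 = -12806640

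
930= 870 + 60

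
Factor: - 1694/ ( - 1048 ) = 2^( - 2)*7^1*11^2*131^( - 1 ) = 847/524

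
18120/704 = 25 + 65/88 = 25.74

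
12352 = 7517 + 4835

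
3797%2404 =1393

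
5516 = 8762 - 3246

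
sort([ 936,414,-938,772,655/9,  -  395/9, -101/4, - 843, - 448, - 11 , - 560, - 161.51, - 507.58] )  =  [ - 938,- 843, - 560,-507.58, - 448, - 161.51,  -  395/9, - 101/4, - 11,655/9, 414, 772,  936]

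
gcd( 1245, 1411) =83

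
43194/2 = 21597 = 21597.00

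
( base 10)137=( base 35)3W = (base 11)115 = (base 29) 4L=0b10001001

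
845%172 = 157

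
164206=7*23458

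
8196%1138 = 230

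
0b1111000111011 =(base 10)7739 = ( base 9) 11548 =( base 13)36a4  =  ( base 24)dab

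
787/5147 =787/5147 =0.15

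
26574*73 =1939902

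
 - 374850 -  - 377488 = 2638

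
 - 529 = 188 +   -  717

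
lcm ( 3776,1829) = 117056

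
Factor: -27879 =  -3^1*9293^1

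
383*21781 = 8342123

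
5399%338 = 329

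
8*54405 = 435240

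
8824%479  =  202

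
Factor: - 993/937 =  - 3^1*331^1*937^(  -  1 )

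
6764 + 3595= 10359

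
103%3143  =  103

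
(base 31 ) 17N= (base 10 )1201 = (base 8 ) 2261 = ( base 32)15H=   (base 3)1122111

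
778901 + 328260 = 1107161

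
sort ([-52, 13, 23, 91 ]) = [ - 52, 13,23, 91] 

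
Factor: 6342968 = 2^3*792871^1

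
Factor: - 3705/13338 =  - 2^( - 1) * 3^( - 2)*5^1 = -5/18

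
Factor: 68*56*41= 156128 = 2^5*7^1*17^1* 41^1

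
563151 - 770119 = - 206968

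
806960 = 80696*10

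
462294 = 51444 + 410850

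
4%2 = 0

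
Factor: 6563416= 2^3*820427^1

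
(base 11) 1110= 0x5B7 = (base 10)1463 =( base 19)410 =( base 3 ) 2000012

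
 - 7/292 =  - 7/292 = -0.02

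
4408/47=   4408/47 = 93.79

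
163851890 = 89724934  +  74126956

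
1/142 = 1/142 = 0.01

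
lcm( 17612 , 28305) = 792540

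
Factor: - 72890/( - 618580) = 2^( -1 )*37^1*157^( -1)  =  37/314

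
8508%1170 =318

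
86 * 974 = 83764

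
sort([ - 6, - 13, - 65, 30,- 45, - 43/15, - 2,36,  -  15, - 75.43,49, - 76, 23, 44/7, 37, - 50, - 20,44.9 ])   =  [ - 76, - 75.43,-65,-50,-45, - 20, - 15, - 13, - 6,  -  43/15,-2,44/7, 23,  30, 36 , 37,  44.9, 49] 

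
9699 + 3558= 13257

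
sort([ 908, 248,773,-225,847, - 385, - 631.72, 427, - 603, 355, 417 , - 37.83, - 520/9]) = [ - 631.72, - 603, - 385,- 225 , - 520/9, - 37.83, 248, 355 , 417,  427, 773 , 847, 908]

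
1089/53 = 20+29/53= 20.55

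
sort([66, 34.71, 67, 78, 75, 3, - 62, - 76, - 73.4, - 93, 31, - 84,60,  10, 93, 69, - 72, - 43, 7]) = [ - 93 , - 84, - 76, - 73.4, - 72,  -  62,-43, 3, 7, 10, 31,34.71,60, 66,67, 69, 75,78, 93 ]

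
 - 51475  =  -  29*1775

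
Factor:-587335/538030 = - 2^ (-1)*7^1*97^1*311^(  -  1 ) = - 679/622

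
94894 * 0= 0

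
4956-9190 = -4234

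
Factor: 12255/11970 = 43/42 = 2^(-1 ) * 3^ ( - 1)*7^( - 1 )*43^1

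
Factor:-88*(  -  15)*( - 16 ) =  - 21120= -2^7*3^1 * 5^1*11^1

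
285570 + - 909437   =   - 623867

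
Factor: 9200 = 2^4*5^2 * 23^1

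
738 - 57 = 681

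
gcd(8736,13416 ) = 312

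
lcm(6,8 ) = 24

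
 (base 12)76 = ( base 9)110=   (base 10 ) 90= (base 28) 36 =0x5A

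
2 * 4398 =8796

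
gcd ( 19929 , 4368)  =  273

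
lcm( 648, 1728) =5184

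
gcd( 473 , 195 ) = 1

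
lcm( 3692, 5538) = 11076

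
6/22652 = 3/11326 = 0.00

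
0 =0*4233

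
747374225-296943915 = 450430310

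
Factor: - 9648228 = - 2^2*3^1*229^1*3511^1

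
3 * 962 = 2886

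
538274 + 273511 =811785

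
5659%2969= 2690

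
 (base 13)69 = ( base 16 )57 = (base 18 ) 4f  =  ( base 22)3L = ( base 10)87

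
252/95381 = 252/95381 = 0.00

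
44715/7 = 6387+6/7 =6387.86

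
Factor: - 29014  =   - 2^1*89^1*163^1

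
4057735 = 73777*55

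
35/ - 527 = -1 + 492/527 = - 0.07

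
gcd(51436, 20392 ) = 4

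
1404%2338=1404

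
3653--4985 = 8638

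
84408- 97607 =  - 13199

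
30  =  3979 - 3949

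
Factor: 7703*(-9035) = - 5^1*13^1 *139^1*7703^1  =  - 69596605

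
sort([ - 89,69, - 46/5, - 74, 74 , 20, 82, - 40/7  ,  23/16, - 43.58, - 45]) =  [- 89, - 74, - 45, - 43.58, - 46/5,-40/7,23/16,20,69,74,82]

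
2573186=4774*539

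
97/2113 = 97/2113 = 0.05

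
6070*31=188170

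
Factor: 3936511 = 769^1*5119^1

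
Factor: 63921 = 3^1*11^1*13^1 * 149^1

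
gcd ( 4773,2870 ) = 1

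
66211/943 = 66211/943= 70.21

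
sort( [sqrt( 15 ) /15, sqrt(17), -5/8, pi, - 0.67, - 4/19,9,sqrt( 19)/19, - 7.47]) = [ - 7.47, - 0.67, - 5/8 , - 4/19, sqrt( 19)/19, sqrt(15 ) /15, pi,  sqrt(17), 9]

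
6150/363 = 16 + 114/121 = 16.94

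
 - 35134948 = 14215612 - 49350560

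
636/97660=159/24415 = 0.01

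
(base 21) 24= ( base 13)37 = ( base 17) 2C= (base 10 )46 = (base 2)101110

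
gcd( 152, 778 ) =2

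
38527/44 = 875 +27/44 = 875.61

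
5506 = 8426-2920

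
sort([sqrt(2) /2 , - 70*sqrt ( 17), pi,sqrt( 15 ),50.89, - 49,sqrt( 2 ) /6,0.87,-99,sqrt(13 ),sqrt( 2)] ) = [ - 70*sqrt(  17),-99, -49,sqrt( 2)/6,sqrt( 2 )/2 , 0.87, sqrt( 2 ),  pi, sqrt(13), sqrt( 15), 50.89]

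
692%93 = 41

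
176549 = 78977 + 97572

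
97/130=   97/130=0.75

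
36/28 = 9/7=1.29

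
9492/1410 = 6  +  172/235= 6.73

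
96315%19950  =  16515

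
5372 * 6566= 35272552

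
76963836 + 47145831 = 124109667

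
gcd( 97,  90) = 1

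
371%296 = 75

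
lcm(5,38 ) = 190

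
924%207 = 96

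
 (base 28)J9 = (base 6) 2301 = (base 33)gd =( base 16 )21d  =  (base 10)541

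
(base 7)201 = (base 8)143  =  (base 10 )99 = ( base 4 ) 1203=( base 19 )54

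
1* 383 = 383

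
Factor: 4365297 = 3^2*37^1*13109^1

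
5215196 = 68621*76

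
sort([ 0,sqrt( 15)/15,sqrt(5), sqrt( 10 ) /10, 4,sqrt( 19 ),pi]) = [ 0, sqrt( 15) /15, sqrt( 10 ) /10, sqrt( 5 ) , pi,4, sqrt( 19)] 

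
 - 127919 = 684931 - 812850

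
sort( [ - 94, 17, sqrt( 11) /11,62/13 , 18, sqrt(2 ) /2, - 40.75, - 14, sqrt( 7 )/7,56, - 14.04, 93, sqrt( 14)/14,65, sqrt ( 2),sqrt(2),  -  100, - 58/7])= [ - 100, - 94, - 40.75, - 14.04, - 14, - 58/7, sqrt( 14) /14,sqrt( 11 ) /11,sqrt ( 7) /7,  sqrt(2) /2,sqrt (2),sqrt( 2 ), 62/13,  17, 18,56, 65,93]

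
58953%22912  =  13129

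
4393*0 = 0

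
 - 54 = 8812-8866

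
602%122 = 114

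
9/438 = 3/146 = 0.02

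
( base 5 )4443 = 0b1001101111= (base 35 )hs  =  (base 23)142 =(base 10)623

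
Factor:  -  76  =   - 2^2*19^1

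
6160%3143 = 3017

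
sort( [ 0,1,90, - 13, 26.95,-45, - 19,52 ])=[ - 45, - 19, - 13, 0, 1,26.95, 52,90 ] 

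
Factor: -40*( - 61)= 2^3*5^1 * 61^1 =2440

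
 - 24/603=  - 1  +  193/201 = - 0.04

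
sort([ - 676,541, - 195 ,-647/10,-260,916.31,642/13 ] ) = [- 676,-260 ,-195, - 647/10, 642/13, 541, 916.31] 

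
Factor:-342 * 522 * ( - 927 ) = 2^2*3^6*19^1*29^1 *103^1 = 165491748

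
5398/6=899 + 2/3 = 899.67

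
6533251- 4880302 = 1652949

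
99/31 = 99/31 =3.19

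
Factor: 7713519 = 3^1 *11^1*233743^1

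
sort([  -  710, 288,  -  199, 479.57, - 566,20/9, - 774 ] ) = [  -  774,  -  710,- 566, - 199, 20/9, 288, 479.57]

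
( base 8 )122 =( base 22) 3G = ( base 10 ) 82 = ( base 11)75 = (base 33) 2g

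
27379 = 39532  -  12153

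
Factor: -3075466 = -2^1*821^1*1873^1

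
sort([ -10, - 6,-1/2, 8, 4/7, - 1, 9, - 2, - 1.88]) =[ - 10, - 6, - 2 , -1.88, - 1, - 1/2,  4/7, 8,9] 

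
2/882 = 1/441 = 0.00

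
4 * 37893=151572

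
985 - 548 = 437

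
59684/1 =59684 = 59684.00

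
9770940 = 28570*342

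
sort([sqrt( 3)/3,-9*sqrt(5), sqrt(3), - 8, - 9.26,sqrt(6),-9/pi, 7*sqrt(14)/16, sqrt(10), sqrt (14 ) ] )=[ - 9*sqrt(5 ), - 9.26, - 8, - 9/pi, sqrt(3)/3, 7*sqrt( 14)/16,sqrt(3),sqrt( 6), sqrt(10), sqrt ( 14 )] 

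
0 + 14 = 14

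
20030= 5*4006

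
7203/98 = 73 + 1/2 = 73.50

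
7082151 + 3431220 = 10513371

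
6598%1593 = 226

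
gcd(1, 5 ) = 1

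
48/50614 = 24/25307 = 0.00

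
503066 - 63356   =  439710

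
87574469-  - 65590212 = 153164681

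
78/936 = 1/12 = 0.08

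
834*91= 75894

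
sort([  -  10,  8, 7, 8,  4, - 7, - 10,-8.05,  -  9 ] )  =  [-10, - 10,-9, - 8.05, - 7,4, 7,8,8]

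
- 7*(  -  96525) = 675675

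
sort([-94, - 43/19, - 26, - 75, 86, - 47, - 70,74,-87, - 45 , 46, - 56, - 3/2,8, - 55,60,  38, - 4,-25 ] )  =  [ - 94, - 87, - 75, - 70, - 56, - 55, - 47,-45,-26, - 25, - 4, - 43/19,  -  3/2,8,38,46  ,  60,  74,86 ] 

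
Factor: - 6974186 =-2^1*139^1*  25087^1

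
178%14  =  10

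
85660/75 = 1142 + 2/15 = 1142.13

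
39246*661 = 25941606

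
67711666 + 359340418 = 427052084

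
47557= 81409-33852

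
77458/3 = 25819 + 1/3 = 25819.33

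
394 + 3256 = 3650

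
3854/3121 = 1  +  733/3121 = 1.23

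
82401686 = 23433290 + 58968396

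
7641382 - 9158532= - 1517150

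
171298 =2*85649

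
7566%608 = 270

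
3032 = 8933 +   -  5901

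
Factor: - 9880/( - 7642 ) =2^2*5^1 * 13^1 * 19^1*3821^( - 1)  =  4940/3821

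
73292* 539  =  39504388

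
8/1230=4/615=0.01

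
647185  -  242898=404287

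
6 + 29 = 35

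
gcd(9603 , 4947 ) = 291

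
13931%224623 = 13931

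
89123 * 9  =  802107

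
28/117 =28/117 =0.24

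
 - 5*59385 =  - 296925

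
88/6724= 22/1681=0.01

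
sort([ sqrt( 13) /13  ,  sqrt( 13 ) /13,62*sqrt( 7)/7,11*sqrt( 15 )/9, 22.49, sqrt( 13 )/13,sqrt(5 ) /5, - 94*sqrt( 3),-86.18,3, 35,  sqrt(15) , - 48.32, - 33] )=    [ - 94*sqrt( 3), - 86.18, - 48.32, - 33,sqrt ( 13) /13,  sqrt( 13) /13, sqrt (13 ) /13,sqrt( 5) /5,3,sqrt( 15 ),11*sqrt( 15 )/9 , 22.49,  62*sqrt( 7 ) /7, 35]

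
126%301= 126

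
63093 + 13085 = 76178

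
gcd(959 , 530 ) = 1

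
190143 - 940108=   -  749965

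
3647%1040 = 527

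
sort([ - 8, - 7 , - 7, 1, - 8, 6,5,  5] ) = [ - 8, - 8 , - 7, - 7 , 1, 5, 5,  6]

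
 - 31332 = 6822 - 38154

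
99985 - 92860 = 7125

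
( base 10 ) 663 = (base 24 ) 13f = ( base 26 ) pd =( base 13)3C0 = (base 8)1227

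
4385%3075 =1310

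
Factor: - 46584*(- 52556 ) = 2^5*3^2*7^1 * 647^1*1877^1=2448268704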